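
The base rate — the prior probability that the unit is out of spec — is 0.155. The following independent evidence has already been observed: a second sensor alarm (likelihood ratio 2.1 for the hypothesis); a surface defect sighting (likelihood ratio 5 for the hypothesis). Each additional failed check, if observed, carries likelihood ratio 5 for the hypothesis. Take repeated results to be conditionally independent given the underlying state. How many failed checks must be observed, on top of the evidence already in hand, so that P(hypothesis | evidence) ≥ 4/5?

1

Prior odds = 0.155/0.845 = 31/169.
Combined Bayes factor of the evidence already in hand = 2.1 × 5 = 10.5.
Odds after that evidence = (31/169) × 10.5 = 651/338.
Target odds = 0.8/0.2 = 4.
Need 5ⁿ ≥ 4 ÷ (651/338) = 1352/651.
5¹ = 5, which meets the required 1352/651; so n = 1.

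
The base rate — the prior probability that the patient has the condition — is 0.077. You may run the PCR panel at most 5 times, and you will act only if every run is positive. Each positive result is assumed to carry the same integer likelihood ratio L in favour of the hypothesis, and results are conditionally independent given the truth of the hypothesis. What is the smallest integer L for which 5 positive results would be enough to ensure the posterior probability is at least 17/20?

Prior odds = 0.077/0.923 = 77/923.
Target odds = 0.85/0.15 = 17/3.
Need L⁵ ≥ 17/3 ÷ (77/923) = 15691/231.
2⁵ = 32 < 15691/231 ≤ 243 = 3⁵, so L = 3.

3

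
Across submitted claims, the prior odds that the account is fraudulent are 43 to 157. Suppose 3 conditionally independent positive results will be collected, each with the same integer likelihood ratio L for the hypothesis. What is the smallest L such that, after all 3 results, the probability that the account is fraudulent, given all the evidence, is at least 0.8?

Prior odds = 43/157.
Target odds = 0.8/0.2 = 4.
Need L³ ≥ 4 ÷ (43/157) = 628/43.
2³ = 8 < 628/43 ≤ 27 = 3³, so L = 3.

3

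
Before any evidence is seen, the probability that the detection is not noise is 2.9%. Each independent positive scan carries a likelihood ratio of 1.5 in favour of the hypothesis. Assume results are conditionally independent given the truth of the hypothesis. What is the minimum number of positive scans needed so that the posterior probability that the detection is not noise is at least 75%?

Prior odds = 0.029/0.971 = 29/971.
Likelihood ratio per positive scan = 1.5.
Target posterior odds = 0.75/0.25 = 3.
Require 1.5ⁿ ≥ 3 ÷ (29/971) = 2913/29.
1.5¹¹ = 177147/2048 falls short of 2913/29 but 1.5¹² = 531441/4096 reaches it, so n = 12.

12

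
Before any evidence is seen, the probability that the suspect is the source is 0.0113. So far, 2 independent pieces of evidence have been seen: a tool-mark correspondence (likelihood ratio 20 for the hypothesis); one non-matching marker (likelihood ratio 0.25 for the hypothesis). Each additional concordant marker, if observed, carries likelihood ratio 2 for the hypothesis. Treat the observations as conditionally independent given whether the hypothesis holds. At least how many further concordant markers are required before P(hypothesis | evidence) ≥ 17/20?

Prior odds = 0.0113/0.9887 = 113/9887.
Combined Bayes factor of the evidence already in hand = 20 × 0.25 = 5.
Odds after that evidence = (113/9887) × 5 = 565/9887.
Target odds = 0.85/0.15 = 17/3.
Need 2ⁿ ≥ 17/3 ÷ (565/9887) = 168079/1695.
2⁶ = 64 falls short of 168079/1695 but 2⁷ = 128 reaches it, so n = 7.

7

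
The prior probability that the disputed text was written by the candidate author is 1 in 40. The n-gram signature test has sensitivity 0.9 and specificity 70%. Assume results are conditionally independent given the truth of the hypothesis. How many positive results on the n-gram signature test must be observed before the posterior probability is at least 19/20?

Prior odds: 0.025 ÷ 0.975 = 1/39.
False-positive rate = 1 − 0.7 = 0.3; likelihood ratio of a positive = 0.9/0.3 = 3.
Target odds: 0.95 ÷ 0.05 = 19.
Require 3ⁿ ≥ 19 ÷ (1/39) = 741.
3⁶ = 729 falls short of 741 but 3⁷ = 2187 reaches it, so n = 7.

7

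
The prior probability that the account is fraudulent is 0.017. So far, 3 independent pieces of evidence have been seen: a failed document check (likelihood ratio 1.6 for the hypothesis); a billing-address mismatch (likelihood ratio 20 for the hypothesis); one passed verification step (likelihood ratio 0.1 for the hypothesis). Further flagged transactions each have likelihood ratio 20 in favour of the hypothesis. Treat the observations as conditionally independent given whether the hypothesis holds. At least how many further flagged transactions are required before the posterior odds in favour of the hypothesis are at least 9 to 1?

2

Prior odds = 0.017/0.983 = 17/983.
Combined Bayes factor of the evidence already in hand = 1.6 × 20 × 0.1 = 3.2.
Odds after that evidence = (17/983) × 3.2 = 272/4915.
Target odds = 9.
Need 20ⁿ ≥ 9 ÷ (272/4915) = 44235/272.
20¹ = 20 falls short of 44235/272 but 20² = 400 reaches it, so n = 2.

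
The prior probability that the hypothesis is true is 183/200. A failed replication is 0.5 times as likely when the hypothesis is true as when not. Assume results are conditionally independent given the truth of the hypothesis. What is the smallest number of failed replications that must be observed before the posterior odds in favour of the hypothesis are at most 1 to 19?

8

Prior odds = 0.915/0.085 = 183/17.
Likelihood ratio per failed replication = 0.5.
Target odds = 1/19.
Need (183/17) × 0.5ⁿ ≤ 1/19, i.e. 0.5ⁿ ≤ 17/3477.
0.5⁷ = 0.0078125 is still above 17/3477 but 0.5⁸ = 0.00390625 is at or below it, so n = 8.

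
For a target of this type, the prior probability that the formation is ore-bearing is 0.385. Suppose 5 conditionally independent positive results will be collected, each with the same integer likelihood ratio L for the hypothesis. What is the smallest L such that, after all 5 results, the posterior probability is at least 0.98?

Prior odds = 0.385/0.615 = 77/123.
Target odds = 0.98/0.02 = 49.
Need L⁵ ≥ 49 ÷ (77/123) = 861/11.
2⁵ = 32 < 861/11 ≤ 243 = 3⁵, so L = 3.

3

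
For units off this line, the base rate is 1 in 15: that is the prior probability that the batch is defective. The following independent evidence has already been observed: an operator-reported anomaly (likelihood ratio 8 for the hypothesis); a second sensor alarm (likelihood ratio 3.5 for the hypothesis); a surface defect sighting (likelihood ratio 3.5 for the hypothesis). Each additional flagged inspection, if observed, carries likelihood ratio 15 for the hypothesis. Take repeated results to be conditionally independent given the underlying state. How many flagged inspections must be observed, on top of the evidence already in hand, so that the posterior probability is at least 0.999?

Prior odds = (1/15)/(14/15) = 1/14.
Combined Bayes factor of the evidence already in hand = 8 × 3.5 × 3.5 = 98.
Odds after that evidence = (1/14) × 98 = 7.
Target odds = 0.999/0.001 = 999.
Need 15ⁿ ≥ 999 ÷ 7 = 999/7.
15¹ = 15 falls short of 999/7 but 15² = 225 reaches it, so n = 2.

2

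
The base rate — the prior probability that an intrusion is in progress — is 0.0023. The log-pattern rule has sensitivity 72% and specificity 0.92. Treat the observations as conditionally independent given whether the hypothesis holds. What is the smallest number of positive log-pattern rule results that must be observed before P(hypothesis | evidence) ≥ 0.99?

5

Prior odds: 0.0023 ÷ 0.9977 = 23/9977.
False-positive rate = 1 − 0.92 = 0.08; likelihood ratio of a positive = 0.72/0.08 = 9.
Target posterior odds = 0.99/0.01 = 99.
Need (23/9977) × 9ⁿ ≥ 99, i.e. 9ⁿ ≥ 987723/23.
9⁴ = 6561 falls short of 987723/23 but 9⁵ = 59049 reaches it, so n = 5.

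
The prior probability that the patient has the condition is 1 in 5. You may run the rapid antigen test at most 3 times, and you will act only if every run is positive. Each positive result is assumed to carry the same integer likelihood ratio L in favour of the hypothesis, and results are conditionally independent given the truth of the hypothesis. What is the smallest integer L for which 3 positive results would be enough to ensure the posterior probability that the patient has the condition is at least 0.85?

3

Prior odds = 0.2/0.8 = 0.25.
Target odds = 0.85/0.15 = 17/3.
Need L³ ≥ 17/3 ÷ 0.25 = 68/3.
2³ = 8 < 68/3 ≤ 27 = 3³, so L = 3.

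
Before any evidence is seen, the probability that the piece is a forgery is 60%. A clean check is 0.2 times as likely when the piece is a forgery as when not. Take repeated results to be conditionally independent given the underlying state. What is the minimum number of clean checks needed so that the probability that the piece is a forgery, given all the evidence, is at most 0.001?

Prior odds: 0.6 ÷ 0.4 = 1.5.
Likelihood ratio per clean check = 0.2.
Target posterior odds = 0.001/0.999 = 1/999.
Require 0.2ⁿ ≤ 1/999 ÷ 1.5 = 2/2997.
0.2⁴ = 0.0016 is still above 2/2997 but 0.2⁵ = 0.00032 is at or below it, so n = 5.

5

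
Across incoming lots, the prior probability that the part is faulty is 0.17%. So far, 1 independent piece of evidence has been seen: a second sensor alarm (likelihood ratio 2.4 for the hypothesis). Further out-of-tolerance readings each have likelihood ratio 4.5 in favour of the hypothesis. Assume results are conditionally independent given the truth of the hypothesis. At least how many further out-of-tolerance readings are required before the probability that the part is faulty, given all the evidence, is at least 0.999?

Prior odds = 0.0017/0.9983 = 17/9983.
Bayes factor of the evidence already in hand = 2.4.
Odds after that evidence = (17/9983) × 2.4 = 204/49915.
Target odds = 0.999/0.001 = 999.
Need 4.5ⁿ ≥ 999 ÷ (204/49915) = 16621695/68.
4.5⁸ = 43046721/256 falls short of 16621695/68 but 4.5⁹ = 387420489/512 reaches it, so n = 9.

9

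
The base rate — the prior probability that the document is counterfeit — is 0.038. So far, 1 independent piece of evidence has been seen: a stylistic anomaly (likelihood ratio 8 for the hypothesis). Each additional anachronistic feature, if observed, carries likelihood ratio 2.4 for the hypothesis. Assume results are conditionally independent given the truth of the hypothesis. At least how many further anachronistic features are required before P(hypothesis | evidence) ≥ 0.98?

6

Prior odds = 0.038/0.962 = 19/481.
Bayes factor of the evidence already in hand = 8.
Odds after that evidence = (19/481) × 8 = 152/481.
Target odds = 0.98/0.02 = 49.
Need 2.4ⁿ ≥ 49 ÷ (152/481) = 23569/152.
2.4⁵ = 79.62624 falls short of 23569/152 but 2.4⁶ = 2985984/15625 reaches it, so n = 6.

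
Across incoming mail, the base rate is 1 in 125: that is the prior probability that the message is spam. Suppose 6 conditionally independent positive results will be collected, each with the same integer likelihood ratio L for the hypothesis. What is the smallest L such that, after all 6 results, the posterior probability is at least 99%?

5

Prior odds = 0.008/0.992 = 1/124.
Target odds = 0.99/0.01 = 99.
Need L⁶ ≥ 99 ÷ (1/124) = 12276.
4⁶ = 4096 < 12276 ≤ 15625 = 5⁶, so L = 5.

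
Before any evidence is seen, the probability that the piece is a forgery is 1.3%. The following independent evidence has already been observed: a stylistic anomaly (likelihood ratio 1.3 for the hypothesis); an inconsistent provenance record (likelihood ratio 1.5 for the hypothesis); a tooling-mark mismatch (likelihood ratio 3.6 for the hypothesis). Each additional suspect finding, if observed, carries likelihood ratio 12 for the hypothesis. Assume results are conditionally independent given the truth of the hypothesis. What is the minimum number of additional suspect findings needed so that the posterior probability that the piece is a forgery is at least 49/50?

3

Prior odds = 0.013/0.987 = 13/987.
Combined Bayes factor of the evidence already in hand = 1.3 × 1.5 × 3.6 = 7.02.
Odds after that evidence = (13/987) × 7.02 = 1521/16450.
Target odds = 0.98/0.02 = 49.
Need 12ⁿ ≥ 49 ÷ (1521/16450) = 806050/1521.
12² = 144 falls short of 806050/1521 but 12³ = 1728 reaches it, so n = 3.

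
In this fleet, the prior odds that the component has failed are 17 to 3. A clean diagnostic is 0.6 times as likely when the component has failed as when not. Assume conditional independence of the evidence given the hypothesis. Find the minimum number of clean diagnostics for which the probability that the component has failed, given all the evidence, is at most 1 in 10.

8

Prior odds = 17/3.
Likelihood ratio per clean diagnostic = 0.6.
Target odds: 0.1 ÷ 0.9 = 1/9.
Require 0.6ⁿ ≤ 1/9 ÷ (17/3) = 1/51.
0.6⁷ = 2187/78125 is still above 1/51 but 0.6⁸ = 6561/390625 is at or below it, so n = 8.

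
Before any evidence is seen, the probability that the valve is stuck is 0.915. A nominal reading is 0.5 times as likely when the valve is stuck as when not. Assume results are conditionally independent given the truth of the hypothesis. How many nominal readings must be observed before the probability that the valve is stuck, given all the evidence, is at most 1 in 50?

10

Prior odds: 0.915 ÷ 0.085 = 183/17.
Likelihood ratio per nominal reading = 0.5.
Target odds: 0.02 ÷ 0.98 = 1/49.
Need (183/17) × 0.5ⁿ ≤ 1/49, i.e. 0.5ⁿ ≤ 17/8967.
0.5⁹ = 0.001953125 is still above 17/8967 but 0.5¹⁰ = 1/1024 is at or below it, so n = 10.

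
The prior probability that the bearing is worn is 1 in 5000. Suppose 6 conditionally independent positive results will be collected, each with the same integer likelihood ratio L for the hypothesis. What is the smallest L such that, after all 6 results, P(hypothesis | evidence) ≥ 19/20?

Prior odds = 0.0002/0.9998 = 1/4999.
Target odds = 0.95/0.05 = 19.
Need L⁶ ≥ 19 ÷ (1/4999) = 94981.
6⁶ = 46656 < 94981 ≤ 117649 = 7⁶, so L = 7.

7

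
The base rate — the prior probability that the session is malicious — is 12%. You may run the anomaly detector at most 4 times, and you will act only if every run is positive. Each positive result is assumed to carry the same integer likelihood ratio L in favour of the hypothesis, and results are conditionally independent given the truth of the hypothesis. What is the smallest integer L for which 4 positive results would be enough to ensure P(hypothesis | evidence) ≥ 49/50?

Prior odds = 0.12/0.88 = 3/22.
Target odds = 0.98/0.02 = 49.
Need L⁴ ≥ 49 ÷ (3/22) = 1078/3.
4⁴ = 256 < 1078/3 ≤ 625 = 5⁴, so L = 5.

5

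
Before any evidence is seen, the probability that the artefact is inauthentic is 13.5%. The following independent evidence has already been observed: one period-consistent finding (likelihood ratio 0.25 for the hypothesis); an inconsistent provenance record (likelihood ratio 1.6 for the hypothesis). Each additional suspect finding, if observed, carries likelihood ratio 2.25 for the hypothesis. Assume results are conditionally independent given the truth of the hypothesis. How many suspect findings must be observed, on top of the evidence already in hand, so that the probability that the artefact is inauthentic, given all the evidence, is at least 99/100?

10

Prior odds = 0.135/0.865 = 27/173.
Combined Bayes factor of the evidence already in hand = 0.25 × 1.6 = 0.4.
Odds after that evidence = (27/173) × 0.4 = 54/865.
Target odds = 0.99/0.01 = 99.
Need 2.25ⁿ ≥ 99 ÷ (54/865) = 9515/6.
2.25⁹ = 387420489/262144 falls short of 9515/6 but 2.25¹⁰ ≈3325.26 reaches it, so n = 10.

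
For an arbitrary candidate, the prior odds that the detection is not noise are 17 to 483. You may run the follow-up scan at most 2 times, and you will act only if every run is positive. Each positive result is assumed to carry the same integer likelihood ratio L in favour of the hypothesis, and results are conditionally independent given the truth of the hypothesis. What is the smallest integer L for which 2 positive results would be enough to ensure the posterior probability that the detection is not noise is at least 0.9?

Prior odds = 17/483.
Target odds = 0.9/0.1 = 9.
Need L² ≥ 9 ÷ (17/483) = 4347/17.
15² = 225 < 4347/17 ≤ 256 = 16², so L = 16.

16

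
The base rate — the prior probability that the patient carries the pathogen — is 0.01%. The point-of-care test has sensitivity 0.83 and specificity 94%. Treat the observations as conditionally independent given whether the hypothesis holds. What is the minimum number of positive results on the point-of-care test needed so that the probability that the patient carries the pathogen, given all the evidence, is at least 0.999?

Prior odds: 0.0001 ÷ 0.9999 = 1/9999.
False-positive rate = 1 − 0.94 = 0.06; likelihood ratio of a positive = 0.83/0.06 = 83/6.
Target odds: 0.999 ÷ 0.001 = 999.
Require (83/6)ⁿ ≥ 999 ÷ (1/9999) = 9989001.
(83/6)⁶ ≈7.00747e+06 falls short of 9989001 but (83/6)⁷ ≈9.69366e+07 reaches it, so n = 7.

7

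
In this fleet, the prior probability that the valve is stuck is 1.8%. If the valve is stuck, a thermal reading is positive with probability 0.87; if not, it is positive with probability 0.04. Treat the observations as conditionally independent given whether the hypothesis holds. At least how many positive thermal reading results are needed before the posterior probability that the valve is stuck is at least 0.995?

Prior odds = 0.018/0.982 = 9/491.
Likelihood ratio of a positive = 0.87/0.04 = 21.75.
Target posterior odds = 0.995/0.005 = 199.
Require 21.75ⁿ ≥ 199 ÷ (9/491) = 97709/9.
21.75³ = 658503/64 falls short of 97709/9 but 21.75⁴ = 57289761/256 reaches it, so n = 4.

4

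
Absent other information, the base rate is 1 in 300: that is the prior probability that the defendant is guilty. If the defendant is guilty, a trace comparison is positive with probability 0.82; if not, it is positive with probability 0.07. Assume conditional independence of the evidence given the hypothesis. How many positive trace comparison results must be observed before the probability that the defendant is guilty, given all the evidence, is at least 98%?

4

Prior odds = (1/300)/(299/300) = 1/299.
Likelihood ratio of a positive = 0.82/0.07 = 82/7.
Target odds: 0.98 ÷ 0.02 = 49.
Need (1/299) × (82/7)ⁿ ≥ 49, i.e. (82/7)ⁿ ≥ 14651.
(82/7)³ = 551368/343 falls short of 14651 but (82/7)⁴ = 45212176/2401 reaches it, so n = 4.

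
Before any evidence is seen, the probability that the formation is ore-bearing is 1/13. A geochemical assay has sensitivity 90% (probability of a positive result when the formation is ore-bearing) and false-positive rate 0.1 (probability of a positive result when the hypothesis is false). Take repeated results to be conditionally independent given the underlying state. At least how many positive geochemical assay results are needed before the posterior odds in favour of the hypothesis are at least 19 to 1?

3

Prior odds: (1/13) ÷ (12/13) = 1/12.
Likelihood ratio of a positive result = 0.9/0.1 = 9.
Target odds = 19.
Need (1/12) × 9ⁿ ≥ 19, i.e. 9ⁿ ≥ 228.
9² = 81 falls short of 228 but 9³ = 729 reaches it, so n = 3.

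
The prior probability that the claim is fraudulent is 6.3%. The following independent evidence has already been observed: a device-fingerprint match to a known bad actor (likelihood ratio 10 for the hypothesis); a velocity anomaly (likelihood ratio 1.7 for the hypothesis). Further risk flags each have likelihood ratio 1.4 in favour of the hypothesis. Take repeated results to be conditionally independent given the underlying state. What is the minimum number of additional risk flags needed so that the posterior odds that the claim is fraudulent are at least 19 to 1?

9

Prior odds = 0.063/0.937 = 63/937.
Combined Bayes factor of the evidence already in hand = 10 × 1.7 = 17.
Odds after that evidence = (63/937) × 17 = 1071/937.
Target odds = 19.
Need 1.4ⁿ ≥ 19 ÷ (1071/937) = 17803/1071.
1.4⁸ = 5764801/390625 falls short of 17803/1071 but 1.4⁹ = 40353607/1953125 reaches it, so n = 9.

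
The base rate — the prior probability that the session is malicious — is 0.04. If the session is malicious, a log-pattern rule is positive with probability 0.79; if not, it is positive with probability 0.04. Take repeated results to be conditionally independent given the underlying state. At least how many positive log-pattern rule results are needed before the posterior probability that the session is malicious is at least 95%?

Prior odds: 0.04 ÷ 0.96 = 1/24.
Likelihood ratio of a positive = 0.79/0.04 = 19.75.
Target odds: 0.95 ÷ 0.05 = 19.
Require 19.75ⁿ ≥ 19 ÷ (1/24) = 456.
19.75² = 390.0625 falls short of 456 but 19.75³ = 7703.734375 reaches it, so n = 3.

3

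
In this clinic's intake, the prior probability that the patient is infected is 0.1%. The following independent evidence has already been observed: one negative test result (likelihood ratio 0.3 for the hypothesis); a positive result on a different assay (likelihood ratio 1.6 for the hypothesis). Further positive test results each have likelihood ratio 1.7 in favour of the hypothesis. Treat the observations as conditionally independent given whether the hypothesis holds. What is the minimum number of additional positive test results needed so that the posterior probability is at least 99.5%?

25

Prior odds = 0.001/0.999 = 1/999.
Combined Bayes factor of the evidence already in hand = 0.3 × 1.6 = 0.48.
Odds after that evidence = (1/999) × 0.48 = 4/8325.
Target odds = 0.995/0.005 = 199.
Need 1.7ⁿ ≥ 199 ÷ (4/8325) = 414168.75.
1.7²⁴ ≈339449 falls short of 414168.75 but 1.7²⁵ ≈577063 reaches it, so n = 25.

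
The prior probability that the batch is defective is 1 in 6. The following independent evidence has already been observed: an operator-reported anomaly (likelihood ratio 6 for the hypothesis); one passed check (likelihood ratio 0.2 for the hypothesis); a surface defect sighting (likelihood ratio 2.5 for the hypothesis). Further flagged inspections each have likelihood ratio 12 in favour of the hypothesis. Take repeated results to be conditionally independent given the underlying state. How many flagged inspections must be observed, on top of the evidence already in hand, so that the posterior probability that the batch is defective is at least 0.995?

3

Prior odds = (1/6)/(5/6) = 0.2.
Combined Bayes factor of the evidence already in hand = 6 × 0.2 × 2.5 = 3.
Odds after that evidence = 0.2 × 3 = 0.6.
Target odds = 0.995/0.005 = 199.
Need 12ⁿ ≥ 199 ÷ 0.6 = 995/3.
12² = 144 falls short of 995/3 but 12³ = 1728 reaches it, so n = 3.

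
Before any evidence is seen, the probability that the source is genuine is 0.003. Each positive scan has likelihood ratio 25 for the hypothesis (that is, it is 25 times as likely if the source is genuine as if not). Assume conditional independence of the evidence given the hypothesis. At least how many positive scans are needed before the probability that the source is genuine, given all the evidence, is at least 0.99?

Prior odds: 0.003 ÷ 0.997 = 3/997.
Likelihood ratio per positive scan = 25.
Target posterior odds = 0.99/0.01 = 99.
Require 25ⁿ ≥ 99 ÷ (3/997) = 32901.
25³ = 15625 falls short of 32901 but 25⁴ = 390625 reaches it, so n = 4.

4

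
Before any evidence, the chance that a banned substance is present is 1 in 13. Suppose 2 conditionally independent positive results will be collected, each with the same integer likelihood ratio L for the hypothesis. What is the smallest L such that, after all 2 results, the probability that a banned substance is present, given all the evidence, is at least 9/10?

Prior odds = (1/13)/(12/13) = 1/12.
Target odds = 0.9/0.1 = 9.
Need L² ≥ 9 ÷ (1/12) = 108.
10² = 100 < 108 ≤ 121 = 11², so L = 11.

11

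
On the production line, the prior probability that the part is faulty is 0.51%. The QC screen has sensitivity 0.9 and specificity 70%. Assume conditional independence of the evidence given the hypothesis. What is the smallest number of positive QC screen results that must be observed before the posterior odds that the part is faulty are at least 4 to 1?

Prior odds = 0.0051/0.9949 = 51/9949.
False-positive rate = 1 − 0.7 = 0.3; likelihood ratio of a positive = 0.9/0.3 = 3.
Target odds = 4.
Require 3ⁿ ≥ 4 ÷ (51/9949) = 39796/51.
3⁶ = 729 falls short of 39796/51 but 3⁷ = 2187 reaches it, so n = 7.

7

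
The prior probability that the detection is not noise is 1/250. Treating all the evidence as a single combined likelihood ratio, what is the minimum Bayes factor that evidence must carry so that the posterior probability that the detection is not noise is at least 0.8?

996

Prior odds = 0.004/0.996 = 1/249.
Target odds = 0.8/0.2 = 4.
Required Bayes factor = 4 ÷ (1/249) = 996.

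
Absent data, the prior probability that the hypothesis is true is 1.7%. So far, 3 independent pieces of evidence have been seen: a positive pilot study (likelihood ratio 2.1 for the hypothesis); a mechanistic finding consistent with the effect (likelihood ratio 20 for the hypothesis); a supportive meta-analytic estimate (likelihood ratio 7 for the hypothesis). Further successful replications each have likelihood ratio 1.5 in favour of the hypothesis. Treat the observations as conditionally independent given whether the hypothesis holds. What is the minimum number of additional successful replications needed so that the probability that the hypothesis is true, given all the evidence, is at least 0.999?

Prior odds = 0.017/0.983 = 17/983.
Combined Bayes factor of the evidence already in hand = 2.1 × 20 × 7 = 294.
Odds after that evidence = (17/983) × 294 = 4998/983.
Target odds = 0.999/0.001 = 999.
Need 1.5ⁿ ≥ 999 ÷ (4998/983) = 327339/1666.
1.5¹³ = 1594323/8192 falls short of 327339/1666 but 1.5¹⁴ = 4782969/16384 reaches it, so n = 14.

14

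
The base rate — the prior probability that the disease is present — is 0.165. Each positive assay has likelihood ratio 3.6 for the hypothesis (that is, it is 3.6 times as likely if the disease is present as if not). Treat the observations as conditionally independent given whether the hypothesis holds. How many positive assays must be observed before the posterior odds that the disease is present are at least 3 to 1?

3

Prior odds = 0.165/0.835 = 33/167.
Likelihood ratio per positive assay = 3.6.
Target odds = 3.
Need (33/167) × 3.6ⁿ ≥ 3, i.e. 3.6ⁿ ≥ 167/11.
3.6² = 12.96 falls short of 167/11 but 3.6³ = 46.656 reaches it, so n = 3.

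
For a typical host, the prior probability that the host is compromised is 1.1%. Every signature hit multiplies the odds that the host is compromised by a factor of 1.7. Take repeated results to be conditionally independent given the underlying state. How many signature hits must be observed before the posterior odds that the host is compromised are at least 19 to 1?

Prior odds = 0.011/0.989 = 11/989.
Likelihood ratio per signature hit = 1.7.
Target odds = 19.
Need (11/989) × 1.7ⁿ ≥ 19, i.e. 1.7ⁿ ≥ 18791/11.
1.7¹⁴ ≈1683.78 falls short of 18791/11 but 1.7¹⁵ ≈2862.42 reaches it, so n = 15.

15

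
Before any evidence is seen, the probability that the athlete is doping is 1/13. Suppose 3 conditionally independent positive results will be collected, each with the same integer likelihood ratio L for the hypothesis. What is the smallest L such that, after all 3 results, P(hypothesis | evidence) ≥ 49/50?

9

Prior odds = (1/13)/(12/13) = 1/12.
Target odds = 0.98/0.02 = 49.
Need L³ ≥ 49 ÷ (1/12) = 588.
8³ = 512 < 588 ≤ 729 = 9³, so L = 9.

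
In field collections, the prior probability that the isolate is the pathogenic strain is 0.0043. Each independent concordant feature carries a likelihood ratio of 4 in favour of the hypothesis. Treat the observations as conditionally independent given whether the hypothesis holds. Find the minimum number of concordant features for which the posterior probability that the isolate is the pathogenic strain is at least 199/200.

8

Prior odds = 0.0043/0.9957 = 43/9957.
Likelihood ratio per concordant feature = 4.
Target odds: 0.995 ÷ 0.005 = 199.
Require 4ⁿ ≥ 199 ÷ (43/9957) = 1981443/43.
4⁷ = 16384 falls short of 1981443/43 but 4⁸ = 65536 reaches it, so n = 8.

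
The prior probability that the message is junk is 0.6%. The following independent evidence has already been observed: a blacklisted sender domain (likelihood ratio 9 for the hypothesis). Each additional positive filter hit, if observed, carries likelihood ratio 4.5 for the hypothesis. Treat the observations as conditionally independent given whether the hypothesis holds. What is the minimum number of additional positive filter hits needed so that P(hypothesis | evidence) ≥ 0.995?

Prior odds = 0.006/0.994 = 3/497.
Bayes factor of the evidence already in hand = 9.
Odds after that evidence = (3/497) × 9 = 27/497.
Target odds = 0.995/0.005 = 199.
Need 4.5ⁿ ≥ 199 ÷ (27/497) = 98903/27.
4.5⁵ = 1845.28125 falls short of 98903/27 but 4.5⁶ = 8303.765625 reaches it, so n = 6.

6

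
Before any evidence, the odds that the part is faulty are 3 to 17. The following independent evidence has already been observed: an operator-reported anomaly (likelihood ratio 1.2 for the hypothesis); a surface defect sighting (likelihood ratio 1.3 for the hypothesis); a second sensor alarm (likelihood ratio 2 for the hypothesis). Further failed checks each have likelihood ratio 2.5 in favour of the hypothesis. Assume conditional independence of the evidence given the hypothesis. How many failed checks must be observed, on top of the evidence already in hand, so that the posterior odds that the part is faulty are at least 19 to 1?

Prior odds = 3/17.
Combined Bayes factor of the evidence already in hand = 1.2 × 1.3 × 2 = 3.12.
Odds after that evidence = (3/17) × 3.12 = 234/425.
Target odds = 19.
Need 2.5ⁿ ≥ 19 ÷ (234/425) = 8075/234.
2.5³ = 15.625 falls short of 8075/234 but 2.5⁴ = 39.0625 reaches it, so n = 4.

4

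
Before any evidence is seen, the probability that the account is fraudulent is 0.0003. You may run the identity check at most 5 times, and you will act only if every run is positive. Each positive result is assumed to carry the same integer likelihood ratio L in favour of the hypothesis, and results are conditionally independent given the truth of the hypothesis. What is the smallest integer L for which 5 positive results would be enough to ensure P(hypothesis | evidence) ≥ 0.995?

Prior odds = 0.0003/0.9997 = 3/9997.
Target odds = 0.995/0.005 = 199.
Need L⁵ ≥ 199 ÷ (3/9997) = 1989403/3.
14⁵ = 537824 < 1989403/3 ≤ 759375 = 15⁵, so L = 15.

15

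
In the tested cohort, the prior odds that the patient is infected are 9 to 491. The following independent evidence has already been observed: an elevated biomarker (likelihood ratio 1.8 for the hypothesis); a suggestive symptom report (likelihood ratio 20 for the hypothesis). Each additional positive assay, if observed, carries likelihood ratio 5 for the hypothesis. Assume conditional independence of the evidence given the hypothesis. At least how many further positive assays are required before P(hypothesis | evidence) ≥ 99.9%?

Prior odds = 9/491.
Combined Bayes factor of the evidence already in hand = 1.8 × 20 = 36.
Odds after that evidence = (9/491) × 36 = 324/491.
Target odds = 0.999/0.001 = 999.
Need 5ⁿ ≥ 999 ÷ (324/491) = 18167/12.
5⁴ = 625 falls short of 18167/12 but 5⁵ = 3125 reaches it, so n = 5.

5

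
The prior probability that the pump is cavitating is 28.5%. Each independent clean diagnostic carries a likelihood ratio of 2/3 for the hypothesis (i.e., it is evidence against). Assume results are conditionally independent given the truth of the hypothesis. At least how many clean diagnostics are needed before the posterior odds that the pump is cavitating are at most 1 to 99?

10

Prior odds: 0.285 ÷ 0.715 = 57/143.
Likelihood ratio per clean diagnostic = 2/3.
Target odds = 1/99.
Require (2/3)ⁿ ≤ 1/99 ÷ (57/143) = 13/513.
(2/3)⁹ = 512/19683 is still above 13/513 but (2/3)¹⁰ = 1024/59049 is at or below it, so n = 10.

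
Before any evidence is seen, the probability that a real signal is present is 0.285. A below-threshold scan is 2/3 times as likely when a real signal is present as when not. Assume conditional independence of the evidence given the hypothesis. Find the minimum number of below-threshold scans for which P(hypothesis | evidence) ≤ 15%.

Prior odds = 0.285/0.715 = 57/143.
Likelihood ratio per below-threshold scan = 2/3.
Target odds: 0.15 ÷ 0.85 = 3/17.
Need (57/143) × (2/3)ⁿ ≤ 3/17, i.e. (2/3)ⁿ ≤ 143/323.
(2/3)² = 4/9 is still above 143/323 but (2/3)³ = 8/27 is at or below it, so n = 3.

3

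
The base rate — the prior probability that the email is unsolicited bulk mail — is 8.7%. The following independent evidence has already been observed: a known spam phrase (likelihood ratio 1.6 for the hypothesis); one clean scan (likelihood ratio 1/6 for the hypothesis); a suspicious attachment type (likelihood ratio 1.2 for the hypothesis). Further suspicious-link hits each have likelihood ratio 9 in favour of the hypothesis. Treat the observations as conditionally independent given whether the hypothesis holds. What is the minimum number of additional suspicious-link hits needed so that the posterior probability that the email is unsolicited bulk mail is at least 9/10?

3

Prior odds = 0.087/0.913 = 87/913.
Combined Bayes factor of the evidence already in hand = 1.6 × (1/6) × 1.2 = 0.32.
Odds after that evidence = (87/913) × 0.32 = 696/22825.
Target odds = 0.9/0.1 = 9.
Need 9ⁿ ≥ 9 ÷ (696/22825) = 68475/232.
9² = 81 falls short of 68475/232 but 9³ = 729 reaches it, so n = 3.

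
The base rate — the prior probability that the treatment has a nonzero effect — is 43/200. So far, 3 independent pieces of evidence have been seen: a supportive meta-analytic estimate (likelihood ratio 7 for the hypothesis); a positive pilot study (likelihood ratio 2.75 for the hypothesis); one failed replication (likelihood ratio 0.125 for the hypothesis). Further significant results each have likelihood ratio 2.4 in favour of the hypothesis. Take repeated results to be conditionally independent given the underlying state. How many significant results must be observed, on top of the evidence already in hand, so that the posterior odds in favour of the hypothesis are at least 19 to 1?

4

Prior odds = 0.215/0.785 = 43/157.
Combined Bayes factor of the evidence already in hand = 7 × 2.75 × 0.125 = 2.40625.
Odds after that evidence = (43/157) × 2.40625 = 3311/5024.
Target odds = 19.
Need 2.4ⁿ ≥ 19 ÷ (3311/5024) = 95456/3311.
2.4³ = 13.824 falls short of 95456/3311 but 2.4⁴ = 33.1776 reaches it, so n = 4.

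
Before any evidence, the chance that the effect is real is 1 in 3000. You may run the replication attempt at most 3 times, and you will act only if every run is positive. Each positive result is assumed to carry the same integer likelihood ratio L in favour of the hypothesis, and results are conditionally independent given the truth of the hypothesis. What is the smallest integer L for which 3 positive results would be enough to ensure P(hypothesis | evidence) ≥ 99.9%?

Prior odds = (1/3000)/(2999/3000) = 1/2999.
Target odds = 0.999/0.001 = 999.
Need L³ ≥ 999 ÷ (1/2999) = 2996001.
144³ = 2985984 < 2996001 ≤ 3048625 = 145³, so L = 145.

145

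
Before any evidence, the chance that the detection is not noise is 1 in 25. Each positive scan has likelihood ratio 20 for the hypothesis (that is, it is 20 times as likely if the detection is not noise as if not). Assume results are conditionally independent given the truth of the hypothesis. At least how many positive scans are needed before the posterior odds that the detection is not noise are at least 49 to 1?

3

Prior odds = 0.04/0.96 = 1/24.
Likelihood ratio per positive scan = 20.
Target odds = 49.
Require 20ⁿ ≥ 49 ÷ (1/24) = 1176.
20² = 400 falls short of 1176 but 20³ = 8000 reaches it, so n = 3.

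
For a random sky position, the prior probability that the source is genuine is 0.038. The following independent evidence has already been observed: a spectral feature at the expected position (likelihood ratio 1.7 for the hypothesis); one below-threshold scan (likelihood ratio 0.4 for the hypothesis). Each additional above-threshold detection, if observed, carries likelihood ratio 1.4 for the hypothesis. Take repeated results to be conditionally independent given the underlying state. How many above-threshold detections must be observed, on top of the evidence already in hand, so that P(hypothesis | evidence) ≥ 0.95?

Prior odds = 0.038/0.962 = 19/481.
Combined Bayes factor of the evidence already in hand = 1.7 × 0.4 = 0.68.
Odds after that evidence = (19/481) × 0.68 = 323/12025.
Target odds = 0.95/0.05 = 19.
Need 1.4ⁿ ≥ 19 ÷ (323/12025) = 12025/17.
1.4¹⁹ ≈597.63 falls short of 12025/17 but 1.4²⁰ ≈836.683 reaches it, so n = 20.

20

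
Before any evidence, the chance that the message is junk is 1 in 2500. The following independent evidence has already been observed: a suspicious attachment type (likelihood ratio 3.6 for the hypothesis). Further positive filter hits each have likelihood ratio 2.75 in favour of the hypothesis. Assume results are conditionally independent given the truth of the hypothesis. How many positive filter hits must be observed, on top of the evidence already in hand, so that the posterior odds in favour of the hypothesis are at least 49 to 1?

Prior odds = 0.0004/0.9996 = 1/2499.
Bayes factor of the evidence already in hand = 3.6.
Odds after that evidence = (1/2499) × 3.6 = 6/4165.
Target odds = 49.
Need 2.75ⁿ ≥ 49 ÷ (6/4165) = 204085/6.
2.75¹⁰ ≈24735.9 falls short of 204085/6 but 2.75¹¹ ≈68023.6 reaches it, so n = 11.

11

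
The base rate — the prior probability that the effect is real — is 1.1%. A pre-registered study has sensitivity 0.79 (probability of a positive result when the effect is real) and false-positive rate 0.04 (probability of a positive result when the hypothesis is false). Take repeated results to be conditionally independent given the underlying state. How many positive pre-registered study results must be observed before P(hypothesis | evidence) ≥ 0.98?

Prior odds: 0.011 ÷ 0.989 = 11/989.
Likelihood ratio of a positive result = 0.79/0.04 = 19.75.
Target odds: 0.98 ÷ 0.02 = 49.
Need (11/989) × 19.75ⁿ ≥ 49, i.e. 19.75ⁿ ≥ 48461/11.
19.75² = 390.0625 falls short of 48461/11 but 19.75³ = 7703.734375 reaches it, so n = 3.

3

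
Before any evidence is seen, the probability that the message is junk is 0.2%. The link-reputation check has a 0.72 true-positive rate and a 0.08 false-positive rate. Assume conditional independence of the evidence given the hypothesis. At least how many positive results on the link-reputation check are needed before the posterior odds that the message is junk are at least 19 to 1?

5

Prior odds = 0.002/0.998 = 1/499.
Likelihood ratio of a positive result = 0.72/0.08 = 9.
Target odds = 19.
Require 9ⁿ ≥ 19 ÷ (1/499) = 9481.
9⁴ = 6561 falls short of 9481 but 9⁵ = 59049 reaches it, so n = 5.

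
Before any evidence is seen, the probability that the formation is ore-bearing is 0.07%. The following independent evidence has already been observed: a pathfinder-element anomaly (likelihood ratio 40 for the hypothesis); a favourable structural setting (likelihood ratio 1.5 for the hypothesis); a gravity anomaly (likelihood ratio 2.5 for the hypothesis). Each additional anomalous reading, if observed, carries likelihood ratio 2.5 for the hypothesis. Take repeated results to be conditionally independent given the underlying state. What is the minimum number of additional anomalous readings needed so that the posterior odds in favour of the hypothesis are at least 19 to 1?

Prior odds = 0.0007/0.9993 = 7/9993.
Combined Bayes factor of the evidence already in hand = 40 × 1.5 × 2.5 = 150.
Odds after that evidence = (7/9993) × 150 = 350/3331.
Target odds = 19.
Need 2.5ⁿ ≥ 19 ÷ (350/3331) = 63289/350.
2.5⁵ = 97.65625 falls short of 63289/350 but 2.5⁶ = 244.140625 reaches it, so n = 6.

6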